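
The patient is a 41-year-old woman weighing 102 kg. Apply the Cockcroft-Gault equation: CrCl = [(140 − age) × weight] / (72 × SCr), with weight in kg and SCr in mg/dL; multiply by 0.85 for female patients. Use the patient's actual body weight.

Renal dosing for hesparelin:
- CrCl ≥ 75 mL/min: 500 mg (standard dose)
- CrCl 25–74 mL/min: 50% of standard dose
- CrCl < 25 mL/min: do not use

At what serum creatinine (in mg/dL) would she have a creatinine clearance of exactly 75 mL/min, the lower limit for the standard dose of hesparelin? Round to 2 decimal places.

1.59 mg/dL

Standard dose requires CrCl ≥ 75 mL/min.
Set (140 − 41) × 102 × 0.85 / (72 × SCr) = 75
SCr = (140 − 41) × 102 × 0.85 / (72 × 75) = 1.589 mg/dL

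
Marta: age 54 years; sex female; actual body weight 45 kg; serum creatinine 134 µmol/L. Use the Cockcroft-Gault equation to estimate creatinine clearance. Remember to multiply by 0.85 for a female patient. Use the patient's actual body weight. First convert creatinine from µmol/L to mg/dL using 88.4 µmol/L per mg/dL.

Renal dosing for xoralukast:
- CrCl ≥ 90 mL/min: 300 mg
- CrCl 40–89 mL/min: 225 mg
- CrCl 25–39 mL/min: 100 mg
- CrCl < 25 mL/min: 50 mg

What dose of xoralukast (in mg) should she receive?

100 mg

SCr = 134 / 88.4 = 1.516 mg/dL
CrCl = (140 − 54) × 45 / (72 × 1.516) × 0.85 = 3870.0 / 109.15 × 0.85 ≈ 30.1 mL/min
CrCl ≈ 30 mL/min → bracket 25–39 mL/min.
Dose for this bracket: 100 mg.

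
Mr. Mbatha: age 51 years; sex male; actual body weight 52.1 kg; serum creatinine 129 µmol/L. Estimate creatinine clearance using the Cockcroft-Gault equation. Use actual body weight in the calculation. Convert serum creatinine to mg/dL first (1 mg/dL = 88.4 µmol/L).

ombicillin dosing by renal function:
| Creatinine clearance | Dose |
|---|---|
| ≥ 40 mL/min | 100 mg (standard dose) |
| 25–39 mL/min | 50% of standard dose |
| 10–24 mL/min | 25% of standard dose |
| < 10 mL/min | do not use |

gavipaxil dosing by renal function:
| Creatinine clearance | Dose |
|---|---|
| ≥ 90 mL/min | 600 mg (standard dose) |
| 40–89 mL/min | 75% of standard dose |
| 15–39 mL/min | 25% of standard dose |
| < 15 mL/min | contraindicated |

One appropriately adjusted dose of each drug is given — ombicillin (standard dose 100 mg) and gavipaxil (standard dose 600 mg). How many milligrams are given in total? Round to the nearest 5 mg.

550 mg

SCr = 129 / 88.4 = 1.459 mg/dL
CrCl = (140 − 51) × 52.1 / (72 × 1.459) = 4636.9 / 105.05 ≈ 44.1 mL/min
CrCl ≈ 44 mL/min.
ombicillin: ≥ 40 mL/min → 100% of 100 mg = 100 mg.
gavipaxil: 40–89 mL/min → 75% of 600 mg = 450 mg.
Total = 100 + 450 = 550 mg.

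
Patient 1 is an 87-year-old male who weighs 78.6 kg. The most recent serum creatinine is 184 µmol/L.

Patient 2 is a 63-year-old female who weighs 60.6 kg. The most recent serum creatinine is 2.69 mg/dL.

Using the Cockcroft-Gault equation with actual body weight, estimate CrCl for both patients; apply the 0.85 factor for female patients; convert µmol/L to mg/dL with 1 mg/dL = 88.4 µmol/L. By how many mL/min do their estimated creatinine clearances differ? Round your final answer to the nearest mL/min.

7 mL/min

Patient 1: SCr = 184 / 88.4 = 2.081 mg/dL
Patient 1: CrCl = (140 − 87) × 78.6 / (72 × 2.081) = 4165.8 / 149.83 ≈ 27.8 mL/min
Patient 2: CrCl = (140 − 63) × 60.6 / (72 × 2.69) × 0.85 = 4666.2 / 193.68 × 0.85 ≈ 20.5 mL/min
|27.8 − 20.5| = 7.3 mL/min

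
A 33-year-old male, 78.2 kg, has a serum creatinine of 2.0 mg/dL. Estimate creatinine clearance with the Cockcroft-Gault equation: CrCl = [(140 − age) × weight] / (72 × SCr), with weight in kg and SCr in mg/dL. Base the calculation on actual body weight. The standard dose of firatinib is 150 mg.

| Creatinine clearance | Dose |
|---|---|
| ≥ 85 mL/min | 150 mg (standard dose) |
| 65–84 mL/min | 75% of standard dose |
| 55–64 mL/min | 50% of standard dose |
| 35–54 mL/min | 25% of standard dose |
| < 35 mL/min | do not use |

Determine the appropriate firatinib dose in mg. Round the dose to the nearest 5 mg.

CrCl = (140 − 33) × 78.2 / (72 × 2) = 8367.4 / 144.00 ≈ 58.1 mL/min
CrCl ≈ 58 mL/min → bracket 55–64 mL/min.
50% of 150 mg = 75 mg

75 mg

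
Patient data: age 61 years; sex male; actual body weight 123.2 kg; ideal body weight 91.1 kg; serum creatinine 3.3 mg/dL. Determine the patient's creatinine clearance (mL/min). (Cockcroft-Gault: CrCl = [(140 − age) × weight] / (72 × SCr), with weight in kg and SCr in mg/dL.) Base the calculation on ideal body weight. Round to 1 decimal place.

30.3 mL/min

CrCl = (140 − 61) × 91.1 / (72 × 3.3) = 7196.9 / 237.60 ≈ 30.3 mL/min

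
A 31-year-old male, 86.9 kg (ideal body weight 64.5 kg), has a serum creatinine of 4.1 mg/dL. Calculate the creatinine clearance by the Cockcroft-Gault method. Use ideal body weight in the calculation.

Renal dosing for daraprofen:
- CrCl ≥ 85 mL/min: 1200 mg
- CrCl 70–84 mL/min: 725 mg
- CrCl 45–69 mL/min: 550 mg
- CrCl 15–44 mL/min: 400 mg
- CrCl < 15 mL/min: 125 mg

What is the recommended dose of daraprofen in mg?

400 mg

CrCl = (140 − 31) × 64.5 / (72 × 4.1) = 7030.5 / 295.20 ≈ 23.8 mL/min
CrCl ≈ 24 mL/min → bracket 15–44 mL/min.
Dose for this bracket: 400 mg.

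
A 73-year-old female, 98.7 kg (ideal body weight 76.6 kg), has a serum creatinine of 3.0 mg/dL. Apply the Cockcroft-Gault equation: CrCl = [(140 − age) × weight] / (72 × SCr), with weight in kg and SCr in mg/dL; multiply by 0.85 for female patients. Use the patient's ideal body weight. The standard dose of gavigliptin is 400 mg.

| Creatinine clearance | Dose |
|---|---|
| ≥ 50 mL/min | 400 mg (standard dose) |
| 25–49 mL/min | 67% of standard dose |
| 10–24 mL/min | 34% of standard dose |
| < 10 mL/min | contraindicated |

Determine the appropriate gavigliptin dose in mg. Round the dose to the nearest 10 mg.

CrCl = (140 − 73) × 76.6 / (72 × 3) × 0.85 = 5132.2 / 216.00 × 0.85 ≈ 20.2 mL/min
CrCl ≈ 20 mL/min → bracket 10–24 mL/min.
34% of 400 mg = 136 mg → 140 mg

140 mg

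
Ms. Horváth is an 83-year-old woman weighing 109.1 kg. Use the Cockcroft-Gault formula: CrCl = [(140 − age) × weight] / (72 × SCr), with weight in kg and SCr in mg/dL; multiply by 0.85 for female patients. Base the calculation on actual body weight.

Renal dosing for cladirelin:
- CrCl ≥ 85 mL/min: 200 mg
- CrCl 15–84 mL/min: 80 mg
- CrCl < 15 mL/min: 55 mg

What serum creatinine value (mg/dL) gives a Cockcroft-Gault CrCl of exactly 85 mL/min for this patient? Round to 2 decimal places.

0.86 mg/dL

Standard dose requires CrCl ≥ 85 mL/min.
Set (140 − 83) × 109.1 × 0.85 / (72 × SCr) = 85
SCr = (140 − 83) × 109.1 × 0.85 / (72 × 85) = 0.864 mg/dL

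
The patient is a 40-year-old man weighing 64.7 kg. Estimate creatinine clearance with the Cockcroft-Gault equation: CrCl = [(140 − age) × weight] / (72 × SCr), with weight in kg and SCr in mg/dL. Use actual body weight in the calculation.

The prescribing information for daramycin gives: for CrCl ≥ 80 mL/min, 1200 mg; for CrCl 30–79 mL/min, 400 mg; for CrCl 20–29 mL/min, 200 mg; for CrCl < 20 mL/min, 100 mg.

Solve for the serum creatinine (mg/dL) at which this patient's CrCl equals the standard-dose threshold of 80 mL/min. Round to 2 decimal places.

1.12 mg/dL

Standard dose requires CrCl ≥ 80 mL/min.
Set (140 − 40) × 64.7 / (72 × SCr) = 80
SCr = (140 − 40) × 64.7 / (72 × 80) = 1.123 mg/dL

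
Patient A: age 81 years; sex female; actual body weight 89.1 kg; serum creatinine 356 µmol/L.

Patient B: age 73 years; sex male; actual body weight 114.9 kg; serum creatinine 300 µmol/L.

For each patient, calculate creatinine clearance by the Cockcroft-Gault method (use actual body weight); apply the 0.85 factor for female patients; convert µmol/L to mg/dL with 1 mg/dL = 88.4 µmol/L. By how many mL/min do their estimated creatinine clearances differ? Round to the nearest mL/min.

16 mL/min

Patient A: SCr = 356 / 88.4 = 4.027 mg/dL
Patient A: CrCl = (140 − 81) × 89.1 / (72 × 4.027) × 0.85 = 5256.9 / 289.94 × 0.85 ≈ 15.4 mL/min
Patient B: SCr = 300 / 88.4 = 3.394 mg/dL
Patient B: CrCl = (140 − 73) × 114.9 / (72 × 3.394) = 7698.3 / 244.37 ≈ 31.5 mL/min
|15.4 − 31.5| = 16.1 mL/min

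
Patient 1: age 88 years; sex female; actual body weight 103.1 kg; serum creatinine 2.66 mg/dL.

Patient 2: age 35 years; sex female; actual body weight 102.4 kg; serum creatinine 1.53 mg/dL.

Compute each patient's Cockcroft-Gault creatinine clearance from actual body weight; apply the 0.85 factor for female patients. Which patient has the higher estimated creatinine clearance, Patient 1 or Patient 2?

Patient 1: CrCl = (140 − 88) × 103.1 / (72 × 2.66) × 0.85 = 5361.2 / 191.52 × 0.85 ≈ 23.8 mL/min
Patient 2: CrCl = (140 − 35) × 102.4 / (72 × 1.53) × 0.85 = 10752.0 / 110.16 × 0.85 ≈ 83.0 mL/min
23.8 vs 83.0 mL/min → Patient 2 is higher.

Patient 2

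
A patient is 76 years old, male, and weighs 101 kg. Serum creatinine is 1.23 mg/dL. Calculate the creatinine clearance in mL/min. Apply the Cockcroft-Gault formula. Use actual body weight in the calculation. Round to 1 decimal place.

73.0 mL/min

CrCl = (140 − 76) × 101 / (72 × 1.23) = 6464.0 / 88.56 ≈ 73.0 mL/min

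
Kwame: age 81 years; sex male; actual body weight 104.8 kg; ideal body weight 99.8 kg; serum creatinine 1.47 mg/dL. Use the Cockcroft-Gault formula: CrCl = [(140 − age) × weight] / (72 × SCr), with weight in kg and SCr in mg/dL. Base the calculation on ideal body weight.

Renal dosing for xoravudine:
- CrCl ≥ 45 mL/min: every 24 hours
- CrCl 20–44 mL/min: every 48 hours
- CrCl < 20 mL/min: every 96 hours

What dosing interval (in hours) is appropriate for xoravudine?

every 24 hours

CrCl = (140 − 81) × 99.8 / (72 × 1.47) = 5888.2 / 105.84 ≈ 55.6 mL/min
CrCl ≈ 56 mL/min → bracket ≥ 45 mL/min → every 24 hours.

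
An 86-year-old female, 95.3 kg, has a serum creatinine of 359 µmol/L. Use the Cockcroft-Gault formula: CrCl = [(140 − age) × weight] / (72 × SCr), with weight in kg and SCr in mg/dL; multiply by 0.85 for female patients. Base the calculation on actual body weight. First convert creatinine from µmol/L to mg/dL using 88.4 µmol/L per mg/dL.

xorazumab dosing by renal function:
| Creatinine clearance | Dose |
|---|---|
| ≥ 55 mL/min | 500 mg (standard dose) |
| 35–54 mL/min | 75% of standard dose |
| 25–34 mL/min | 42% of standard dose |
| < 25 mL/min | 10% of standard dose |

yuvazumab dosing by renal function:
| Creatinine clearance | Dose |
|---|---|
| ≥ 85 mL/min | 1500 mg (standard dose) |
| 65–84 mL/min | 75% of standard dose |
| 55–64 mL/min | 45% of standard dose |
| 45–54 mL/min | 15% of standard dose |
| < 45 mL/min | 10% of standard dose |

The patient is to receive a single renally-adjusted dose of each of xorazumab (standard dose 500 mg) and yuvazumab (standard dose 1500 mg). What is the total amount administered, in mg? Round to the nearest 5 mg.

SCr = 359 / 88.4 = 4.061 mg/dL
CrCl = (140 − 86) × 95.3 / (72 × 4.061) × 0.85 = 5146.2 / 292.39 × 0.85 ≈ 15.0 mL/min
CrCl ≈ 15 mL/min.
xorazumab: < 25 mL/min → 10% of 500 mg = 50 mg.
yuvazumab: < 45 mL/min → 10% of 1500 mg = 150 mg.
Total = 50 + 150 = 200 mg.

200 mg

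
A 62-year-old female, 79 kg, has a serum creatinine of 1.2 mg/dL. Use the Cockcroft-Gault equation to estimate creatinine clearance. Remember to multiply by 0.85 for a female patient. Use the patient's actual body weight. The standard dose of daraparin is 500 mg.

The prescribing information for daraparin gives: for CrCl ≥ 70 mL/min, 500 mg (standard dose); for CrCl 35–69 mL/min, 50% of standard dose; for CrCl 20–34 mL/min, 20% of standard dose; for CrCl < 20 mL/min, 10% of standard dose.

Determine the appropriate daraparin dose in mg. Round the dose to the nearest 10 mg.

CrCl = (140 − 62) × 79 / (72 × 1.2) × 0.85 = 6162.0 / 86.40 × 0.85 ≈ 60.6 mL/min
CrCl ≈ 61 mL/min → bracket 35–69 mL/min.
50% of 500 mg = 250 mg

250 mg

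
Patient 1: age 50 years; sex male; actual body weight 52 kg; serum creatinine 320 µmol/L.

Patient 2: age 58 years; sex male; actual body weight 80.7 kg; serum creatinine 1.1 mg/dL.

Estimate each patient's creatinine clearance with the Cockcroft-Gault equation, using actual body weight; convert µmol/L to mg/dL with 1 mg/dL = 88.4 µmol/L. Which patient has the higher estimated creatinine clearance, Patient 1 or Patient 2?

Patient 1: SCr = 320 / 88.4 = 3.62 mg/dL
Patient 1: CrCl = (140 − 50) × 52 / (72 × 3.62) = 4680.0 / 260.64 ≈ 18.0 mL/min
Patient 2: CrCl = (140 − 58) × 80.7 / (72 × 1.1) = 6617.4 / 79.20 ≈ 83.6 mL/min
18.0 vs 83.6 mL/min → Patient 2 is higher.

Patient 2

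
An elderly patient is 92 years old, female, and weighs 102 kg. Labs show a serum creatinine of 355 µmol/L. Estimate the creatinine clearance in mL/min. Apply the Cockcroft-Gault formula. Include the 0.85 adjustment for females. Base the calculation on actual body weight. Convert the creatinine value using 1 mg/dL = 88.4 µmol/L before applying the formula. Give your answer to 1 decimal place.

SCr = 355 / 88.4 = 4.016 mg/dL
CrCl = (140 − 92) × 102 / (72 × 4.016) × 0.85 = 4896.0 / 289.15 × 0.85 ≈ 14.4 mL/min

14.4 mL/min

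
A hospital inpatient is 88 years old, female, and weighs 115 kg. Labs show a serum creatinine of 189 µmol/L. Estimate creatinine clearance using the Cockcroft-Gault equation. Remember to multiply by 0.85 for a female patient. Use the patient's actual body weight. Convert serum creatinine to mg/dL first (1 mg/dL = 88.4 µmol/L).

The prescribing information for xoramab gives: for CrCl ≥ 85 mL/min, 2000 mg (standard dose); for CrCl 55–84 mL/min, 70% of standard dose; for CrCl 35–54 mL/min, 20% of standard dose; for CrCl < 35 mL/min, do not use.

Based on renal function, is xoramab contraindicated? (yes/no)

yes

SCr = 189 / 88.4 = 2.138 mg/dL
CrCl = (140 − 88) × 115 / (72 × 2.138) × 0.85 = 5980.0 / 153.94 × 0.85 ≈ 33.0 mL/min
CrCl ≈ 33 mL/min, which is < 35 mL/min.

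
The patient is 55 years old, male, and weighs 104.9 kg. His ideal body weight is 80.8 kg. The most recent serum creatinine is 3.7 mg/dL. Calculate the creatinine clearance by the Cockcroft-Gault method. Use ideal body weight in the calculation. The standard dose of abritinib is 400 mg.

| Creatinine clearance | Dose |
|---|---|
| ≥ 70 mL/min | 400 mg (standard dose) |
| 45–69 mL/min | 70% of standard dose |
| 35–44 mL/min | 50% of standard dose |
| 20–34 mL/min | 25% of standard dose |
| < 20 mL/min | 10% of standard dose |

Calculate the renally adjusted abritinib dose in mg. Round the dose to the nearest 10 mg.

100 mg

CrCl = (140 − 55) × 80.8 / (72 × 3.7) = 6868.0 / 266.40 ≈ 25.8 mL/min
CrCl ≈ 26 mL/min → bracket 20–34 mL/min.
25% of 400 mg = 100 mg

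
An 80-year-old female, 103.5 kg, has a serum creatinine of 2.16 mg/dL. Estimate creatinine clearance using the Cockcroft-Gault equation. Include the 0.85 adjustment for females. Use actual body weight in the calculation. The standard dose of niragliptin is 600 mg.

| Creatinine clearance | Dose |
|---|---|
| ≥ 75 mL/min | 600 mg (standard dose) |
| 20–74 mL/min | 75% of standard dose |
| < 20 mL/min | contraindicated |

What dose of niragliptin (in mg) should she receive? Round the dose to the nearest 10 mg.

CrCl = (140 − 80) × 103.5 / (72 × 2.16) × 0.85 = 6210.0 / 155.52 × 0.85 ≈ 33.9 mL/min
CrCl ≈ 34 mL/min → bracket 20–74 mL/min.
75% of 600 mg = 450 mg

450 mg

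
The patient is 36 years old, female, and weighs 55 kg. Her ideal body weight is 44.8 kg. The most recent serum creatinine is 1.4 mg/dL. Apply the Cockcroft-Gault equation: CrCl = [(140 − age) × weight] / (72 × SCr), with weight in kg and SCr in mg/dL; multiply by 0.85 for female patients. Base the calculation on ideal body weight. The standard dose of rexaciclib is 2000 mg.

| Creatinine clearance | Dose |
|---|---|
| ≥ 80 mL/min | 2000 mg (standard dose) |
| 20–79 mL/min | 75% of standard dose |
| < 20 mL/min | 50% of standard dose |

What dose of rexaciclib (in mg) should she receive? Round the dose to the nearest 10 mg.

CrCl = (140 − 36) × 44.8 / (72 × 1.4) × 0.85 = 4659.2 / 100.80 × 0.85 ≈ 39.3 mL/min
CrCl ≈ 39 mL/min → bracket 20–79 mL/min.
75% of 2000 mg = 1500 mg

1500 mg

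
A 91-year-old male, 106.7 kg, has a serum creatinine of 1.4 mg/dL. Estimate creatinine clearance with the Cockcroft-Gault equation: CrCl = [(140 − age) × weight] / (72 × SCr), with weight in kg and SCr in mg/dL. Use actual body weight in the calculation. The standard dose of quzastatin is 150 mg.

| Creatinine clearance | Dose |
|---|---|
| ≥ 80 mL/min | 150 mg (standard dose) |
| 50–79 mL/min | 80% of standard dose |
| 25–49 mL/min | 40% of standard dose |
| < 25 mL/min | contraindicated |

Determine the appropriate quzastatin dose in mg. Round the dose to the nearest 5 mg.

120 mg

CrCl = (140 − 91) × 106.7 / (72 × 1.4) = 5228.3 / 100.80 ≈ 51.9 mL/min
CrCl ≈ 52 mL/min → bracket 50–79 mL/min.
80% of 150 mg = 120 mg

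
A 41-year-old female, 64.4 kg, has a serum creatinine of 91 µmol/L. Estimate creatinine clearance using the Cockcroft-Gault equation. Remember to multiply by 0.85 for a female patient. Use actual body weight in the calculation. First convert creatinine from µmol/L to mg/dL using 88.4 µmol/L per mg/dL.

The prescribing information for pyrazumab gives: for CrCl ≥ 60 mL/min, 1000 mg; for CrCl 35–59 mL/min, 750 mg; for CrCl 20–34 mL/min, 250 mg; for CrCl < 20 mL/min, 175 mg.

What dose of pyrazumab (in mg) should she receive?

1000 mg

SCr = 91 / 88.4 = 1.029 mg/dL
CrCl = (140 − 41) × 64.4 / (72 × 1.029) × 0.85 = 6375.6 / 74.09 × 0.85 ≈ 73.1 mL/min
CrCl ≈ 73 mL/min → bracket ≥ 60 mL/min.
Dose for this bracket: 1000 mg.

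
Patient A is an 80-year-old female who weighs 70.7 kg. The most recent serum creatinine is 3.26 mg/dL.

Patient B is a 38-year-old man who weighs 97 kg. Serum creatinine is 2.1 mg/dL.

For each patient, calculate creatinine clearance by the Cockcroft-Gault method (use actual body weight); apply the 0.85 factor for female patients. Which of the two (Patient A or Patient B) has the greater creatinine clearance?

Patient A: CrCl = (140 − 80) × 70.7 / (72 × 3.26) × 0.85 = 4242.0 / 234.72 × 0.85 ≈ 15.4 mL/min
Patient B: CrCl = (140 − 38) × 97 / (72 × 2.1) = 9894.0 / 151.20 ≈ 65.4 mL/min
15.4 vs 65.4 mL/min → Patient B is higher.

Patient B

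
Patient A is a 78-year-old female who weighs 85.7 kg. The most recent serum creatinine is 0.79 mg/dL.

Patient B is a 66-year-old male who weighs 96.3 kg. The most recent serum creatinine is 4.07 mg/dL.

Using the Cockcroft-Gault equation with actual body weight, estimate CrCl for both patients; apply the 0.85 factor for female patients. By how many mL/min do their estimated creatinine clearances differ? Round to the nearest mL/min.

55 mL/min

Patient A: CrCl = (140 − 78) × 85.7 / (72 × 0.79) × 0.85 = 5313.4 / 56.88 × 0.85 ≈ 79.4 mL/min
Patient B: CrCl = (140 − 66) × 96.3 / (72 × 4.07) = 7126.2 / 293.04 ≈ 24.3 mL/min
|79.4 − 24.3| = 55.1 mL/min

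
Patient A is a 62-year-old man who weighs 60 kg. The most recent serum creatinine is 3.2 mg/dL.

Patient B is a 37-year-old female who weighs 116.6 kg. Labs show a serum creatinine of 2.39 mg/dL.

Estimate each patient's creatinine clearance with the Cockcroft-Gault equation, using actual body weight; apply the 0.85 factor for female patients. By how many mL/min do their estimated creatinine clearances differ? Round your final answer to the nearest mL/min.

39 mL/min

Patient A: CrCl = (140 − 62) × 60 / (72 × 3.2) = 4680.0 / 230.40 ≈ 20.3 mL/min
Patient B: CrCl = (140 − 37) × 116.6 / (72 × 2.39) × 0.85 = 12009.8 / 172.08 × 0.85 ≈ 59.3 mL/min
|20.3 − 59.3| = 39.0 mL/min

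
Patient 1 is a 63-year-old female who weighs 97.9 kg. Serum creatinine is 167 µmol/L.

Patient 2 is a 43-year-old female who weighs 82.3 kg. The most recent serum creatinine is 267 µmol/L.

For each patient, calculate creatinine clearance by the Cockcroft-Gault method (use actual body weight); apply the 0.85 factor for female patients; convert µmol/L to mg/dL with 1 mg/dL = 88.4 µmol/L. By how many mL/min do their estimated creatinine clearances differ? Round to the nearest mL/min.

16 mL/min

Patient 1: SCr = 167 / 88.4 = 1.889 mg/dL
Patient 1: CrCl = (140 − 63) × 97.9 / (72 × 1.889) × 0.85 = 7538.3 / 136.01 × 0.85 ≈ 47.1 mL/min
Patient 2: SCr = 267 / 88.4 = 3.02 mg/dL
Patient 2: CrCl = (140 − 43) × 82.3 / (72 × 3.02) × 0.85 = 7983.1 / 217.44 × 0.85 ≈ 31.2 mL/min
|47.1 − 31.2| = 15.9 mL/min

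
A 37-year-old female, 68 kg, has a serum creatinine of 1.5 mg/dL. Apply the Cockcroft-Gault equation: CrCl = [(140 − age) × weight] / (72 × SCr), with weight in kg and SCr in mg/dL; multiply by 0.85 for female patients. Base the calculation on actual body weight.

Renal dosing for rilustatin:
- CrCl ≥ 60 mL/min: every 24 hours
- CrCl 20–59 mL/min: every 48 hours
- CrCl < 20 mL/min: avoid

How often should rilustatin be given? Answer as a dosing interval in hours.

CrCl = (140 − 37) × 68 / (72 × 1.5) × 0.85 = 7004.0 / 108.00 × 0.85 ≈ 55.1 mL/min
CrCl ≈ 55 mL/min → bracket 20–59 mL/min → every 48 hours.

every 48 hours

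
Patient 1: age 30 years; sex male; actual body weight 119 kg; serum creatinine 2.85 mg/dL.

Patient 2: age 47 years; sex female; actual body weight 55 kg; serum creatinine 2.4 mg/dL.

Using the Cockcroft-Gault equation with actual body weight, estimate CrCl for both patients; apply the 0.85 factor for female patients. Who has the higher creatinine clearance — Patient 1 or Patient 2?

Patient 1

Patient 1: CrCl = (140 − 30) × 119 / (72 × 2.85) = 13090.0 / 205.20 ≈ 63.8 mL/min
Patient 2: CrCl = (140 − 47) × 55 / (72 × 2.4) × 0.85 = 5115.0 / 172.80 × 0.85 ≈ 25.2 mL/min
63.8 vs 25.2 mL/min → Patient 1 is higher.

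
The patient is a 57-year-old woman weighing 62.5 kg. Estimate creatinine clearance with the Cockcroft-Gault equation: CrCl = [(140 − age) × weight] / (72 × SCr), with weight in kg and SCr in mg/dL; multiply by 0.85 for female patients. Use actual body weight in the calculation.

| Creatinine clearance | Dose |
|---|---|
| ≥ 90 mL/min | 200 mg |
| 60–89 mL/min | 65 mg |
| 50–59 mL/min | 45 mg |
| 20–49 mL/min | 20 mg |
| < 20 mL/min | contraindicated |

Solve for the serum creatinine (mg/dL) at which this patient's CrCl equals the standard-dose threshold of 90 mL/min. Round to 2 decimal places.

Standard dose requires CrCl ≥ 90 mL/min.
Set (140 − 57) × 62.5 × 0.85 / (72 × SCr) = 90
SCr = (140 − 57) × 62.5 × 0.85 / (72 × 90) = 0.680 mg/dL

0.68 mg/dL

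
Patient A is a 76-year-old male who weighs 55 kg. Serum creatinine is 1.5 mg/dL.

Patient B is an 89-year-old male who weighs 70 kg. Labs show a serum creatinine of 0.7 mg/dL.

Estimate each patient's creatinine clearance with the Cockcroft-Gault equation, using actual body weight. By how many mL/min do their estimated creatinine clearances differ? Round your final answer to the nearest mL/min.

38 mL/min

Patient A: CrCl = (140 − 76) × 55 / (72 × 1.5) = 3520.0 / 108.00 ≈ 32.6 mL/min
Patient B: CrCl = (140 − 89) × 70 / (72 × 0.7) = 3570.0 / 50.40 ≈ 70.8 mL/min
|32.6 − 70.8| = 38.2 mL/min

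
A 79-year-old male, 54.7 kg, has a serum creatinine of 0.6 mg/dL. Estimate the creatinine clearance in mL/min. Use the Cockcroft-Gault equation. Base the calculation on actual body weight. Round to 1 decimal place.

CrCl = (140 − 79) × 54.7 / (72 × 0.6) = 3336.7 / 43.20 ≈ 77.2 mL/min

77.2 mL/min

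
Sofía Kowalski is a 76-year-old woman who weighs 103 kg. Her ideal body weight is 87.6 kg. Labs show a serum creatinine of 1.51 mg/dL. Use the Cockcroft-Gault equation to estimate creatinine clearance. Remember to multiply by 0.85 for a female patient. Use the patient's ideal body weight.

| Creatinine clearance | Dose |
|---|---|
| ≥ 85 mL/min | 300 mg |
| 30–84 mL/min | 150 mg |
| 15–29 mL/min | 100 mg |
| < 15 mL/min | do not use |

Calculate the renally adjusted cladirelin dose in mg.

CrCl = (140 − 76) × 87.6 / (72 × 1.51) × 0.85 = 5606.4 / 108.72 × 0.85 ≈ 43.8 mL/min
CrCl ≈ 44 mL/min → bracket 30–84 mL/min.
Dose for this bracket: 150 mg.

150 mg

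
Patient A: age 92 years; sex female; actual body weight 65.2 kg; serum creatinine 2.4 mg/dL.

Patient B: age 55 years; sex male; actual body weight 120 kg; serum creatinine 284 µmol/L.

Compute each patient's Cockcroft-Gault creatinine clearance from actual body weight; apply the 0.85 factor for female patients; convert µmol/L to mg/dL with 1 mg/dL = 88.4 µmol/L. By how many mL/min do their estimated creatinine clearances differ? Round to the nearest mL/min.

29 mL/min

Patient A: CrCl = (140 − 92) × 65.2 / (72 × 2.4) × 0.85 = 3129.6 / 172.80 × 0.85 ≈ 15.4 mL/min
Patient B: SCr = 284 / 88.4 = 3.213 mg/dL
Patient B: CrCl = (140 − 55) × 120 / (72 × 3.213) = 10200.0 / 231.34 ≈ 44.1 mL/min
|15.4 − 44.1| = 28.7 mL/min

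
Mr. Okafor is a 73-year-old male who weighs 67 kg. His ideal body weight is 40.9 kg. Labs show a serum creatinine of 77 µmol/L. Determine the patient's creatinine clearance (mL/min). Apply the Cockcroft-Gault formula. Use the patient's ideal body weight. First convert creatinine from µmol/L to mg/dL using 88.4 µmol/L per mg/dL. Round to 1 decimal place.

43.7 mL/min

SCr = 77 / 88.4 = 0.871 mg/dL
CrCl = (140 − 73) × 40.9 / (72 × 0.871) = 2740.3 / 62.71 ≈ 43.7 mL/min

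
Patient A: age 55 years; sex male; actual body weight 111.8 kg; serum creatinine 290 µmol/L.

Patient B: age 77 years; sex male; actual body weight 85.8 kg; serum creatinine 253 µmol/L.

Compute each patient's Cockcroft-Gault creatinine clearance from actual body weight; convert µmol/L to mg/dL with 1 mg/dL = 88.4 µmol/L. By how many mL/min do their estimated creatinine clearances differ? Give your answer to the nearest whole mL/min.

14 mL/min

Patient A: SCr = 290 / 88.4 = 3.281 mg/dL
Patient A: CrCl = (140 − 55) × 111.8 / (72 × 3.281) = 9503.0 / 236.23 ≈ 40.2 mL/min
Patient B: SCr = 253 / 88.4 = 2.862 mg/dL
Patient B: CrCl = (140 − 77) × 85.8 / (72 × 2.862) = 5405.4 / 206.06 ≈ 26.2 mL/min
|40.2 − 26.2| = 14.0 mL/min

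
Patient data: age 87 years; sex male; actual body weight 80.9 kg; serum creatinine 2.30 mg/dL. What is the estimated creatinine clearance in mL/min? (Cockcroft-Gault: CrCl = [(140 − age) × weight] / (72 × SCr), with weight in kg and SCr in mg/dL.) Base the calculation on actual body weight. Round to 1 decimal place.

25.9 mL/min

CrCl = (140 − 87) × 80.9 / (72 × 2.3) = 4287.7 / 165.60 ≈ 25.9 mL/min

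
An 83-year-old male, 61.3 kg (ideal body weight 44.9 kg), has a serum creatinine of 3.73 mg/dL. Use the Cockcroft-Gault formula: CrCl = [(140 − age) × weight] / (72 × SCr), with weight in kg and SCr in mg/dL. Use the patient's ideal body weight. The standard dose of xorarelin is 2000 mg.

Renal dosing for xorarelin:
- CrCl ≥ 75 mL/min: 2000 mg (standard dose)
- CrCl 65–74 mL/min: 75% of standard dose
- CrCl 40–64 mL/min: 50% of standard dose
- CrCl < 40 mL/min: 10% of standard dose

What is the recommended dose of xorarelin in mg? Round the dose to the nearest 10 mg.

200 mg

CrCl = (140 − 83) × 44.9 / (72 × 3.73) = 2559.3 / 268.56 ≈ 9.5 mL/min
CrCl ≈ 10 mL/min → bracket < 40 mL/min.
10% of 2000 mg = 200 mg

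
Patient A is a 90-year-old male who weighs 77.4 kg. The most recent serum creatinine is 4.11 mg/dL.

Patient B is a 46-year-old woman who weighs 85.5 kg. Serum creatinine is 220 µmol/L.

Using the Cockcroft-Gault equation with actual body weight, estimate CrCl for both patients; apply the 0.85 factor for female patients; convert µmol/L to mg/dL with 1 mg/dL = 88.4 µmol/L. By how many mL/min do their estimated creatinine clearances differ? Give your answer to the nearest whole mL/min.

25 mL/min

Patient A: CrCl = (140 − 90) × 77.4 / (72 × 4.11) = 3870.0 / 295.92 ≈ 13.1 mL/min
Patient B: SCr = 220 / 88.4 = 2.489 mg/dL
Patient B: CrCl = (140 − 46) × 85.5 / (72 × 2.489) × 0.85 = 8037.0 / 179.21 × 0.85 ≈ 38.1 mL/min
|13.1 − 38.1| = 25.0 mL/min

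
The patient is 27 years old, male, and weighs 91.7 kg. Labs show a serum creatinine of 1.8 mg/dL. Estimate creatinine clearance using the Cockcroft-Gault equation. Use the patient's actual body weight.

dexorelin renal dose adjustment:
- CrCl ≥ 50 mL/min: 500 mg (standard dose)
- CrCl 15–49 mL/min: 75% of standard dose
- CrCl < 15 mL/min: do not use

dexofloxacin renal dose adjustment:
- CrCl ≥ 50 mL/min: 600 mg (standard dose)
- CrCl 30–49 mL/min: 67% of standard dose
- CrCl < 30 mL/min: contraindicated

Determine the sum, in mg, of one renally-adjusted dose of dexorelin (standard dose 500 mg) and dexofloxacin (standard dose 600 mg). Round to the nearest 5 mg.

CrCl = (140 − 27) × 91.7 / (72 × 1.8) = 10362.1 / 129.60 ≈ 80.0 mL/min
CrCl ≈ 80 mL/min.
dexorelin: ≥ 50 mL/min → 100% of 500 mg = 500 mg.
dexofloxacin: ≥ 50 mL/min → 100% of 600 mg = 600 mg.
Total = 500 + 600 = 1100 mg.

1100 mg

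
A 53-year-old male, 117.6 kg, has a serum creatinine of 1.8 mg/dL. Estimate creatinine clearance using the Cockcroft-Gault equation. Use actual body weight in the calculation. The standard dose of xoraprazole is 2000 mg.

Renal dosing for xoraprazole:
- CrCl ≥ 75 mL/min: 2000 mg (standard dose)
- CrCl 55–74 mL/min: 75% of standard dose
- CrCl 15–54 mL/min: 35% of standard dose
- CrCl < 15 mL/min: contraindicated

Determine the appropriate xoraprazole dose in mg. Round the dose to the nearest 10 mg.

CrCl = (140 − 53) × 117.6 / (72 × 1.8) = 10231.2 / 129.60 ≈ 78.9 mL/min
CrCl ≈ 79 mL/min → bracket ≥ 75 mL/min.
100% of 2000 mg = 2000 mg

2000 mg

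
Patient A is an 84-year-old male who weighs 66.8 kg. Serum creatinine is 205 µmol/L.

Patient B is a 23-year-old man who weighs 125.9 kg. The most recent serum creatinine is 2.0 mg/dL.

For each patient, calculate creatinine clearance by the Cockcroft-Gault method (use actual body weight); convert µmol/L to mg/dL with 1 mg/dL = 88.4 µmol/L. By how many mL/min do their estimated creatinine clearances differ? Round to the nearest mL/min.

Patient A: SCr = 205 / 88.4 = 2.319 mg/dL
Patient A: CrCl = (140 − 84) × 66.8 / (72 × 2.319) = 3740.8 / 166.97 ≈ 22.4 mL/min
Patient B: CrCl = (140 − 23) × 125.9 / (72 × 2) = 14730.3 / 144.00 ≈ 102.3 mL/min
|22.4 − 102.3| = 79.9 mL/min

80 mL/min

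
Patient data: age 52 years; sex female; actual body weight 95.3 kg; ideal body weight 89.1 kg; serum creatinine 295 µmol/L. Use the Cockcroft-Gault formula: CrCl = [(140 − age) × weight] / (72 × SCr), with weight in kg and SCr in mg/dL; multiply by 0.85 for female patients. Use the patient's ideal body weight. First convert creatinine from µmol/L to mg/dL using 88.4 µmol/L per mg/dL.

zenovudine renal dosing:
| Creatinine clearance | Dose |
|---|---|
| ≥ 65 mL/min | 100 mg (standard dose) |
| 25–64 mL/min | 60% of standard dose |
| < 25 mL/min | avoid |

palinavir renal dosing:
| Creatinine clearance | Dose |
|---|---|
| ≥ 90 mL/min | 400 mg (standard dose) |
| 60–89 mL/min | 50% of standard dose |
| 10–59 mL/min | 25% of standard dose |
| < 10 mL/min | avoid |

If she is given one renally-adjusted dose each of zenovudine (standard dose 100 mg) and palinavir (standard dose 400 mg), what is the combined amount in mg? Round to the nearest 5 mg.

SCr = 295 / 88.4 = 3.337 mg/dL
CrCl = (140 − 52) × 89.1 / (72 × 3.337) × 0.85 = 7840.8 / 240.26 × 0.85 ≈ 27.7 mL/min
CrCl ≈ 28 mL/min.
zenovudine: 25–64 mL/min → 60% of 100 mg = 60 mg.
palinavir: 10–59 mL/min → 25% of 400 mg = 100 mg.
Total = 60 + 100 = 160 mg.

160 mg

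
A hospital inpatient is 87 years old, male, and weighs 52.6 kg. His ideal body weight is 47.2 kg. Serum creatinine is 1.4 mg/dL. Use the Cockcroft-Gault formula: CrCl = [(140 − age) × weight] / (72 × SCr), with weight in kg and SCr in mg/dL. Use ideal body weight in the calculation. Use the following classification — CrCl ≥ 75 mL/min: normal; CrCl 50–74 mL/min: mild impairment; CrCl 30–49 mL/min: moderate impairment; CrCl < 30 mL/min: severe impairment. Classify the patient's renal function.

CrCl = (140 − 87) × 47.2 / (72 × 1.4) = 2501.6 / 100.80 ≈ 24.8 mL/min
25 mL/min falls in the 'severe impairment' range.

severe impairment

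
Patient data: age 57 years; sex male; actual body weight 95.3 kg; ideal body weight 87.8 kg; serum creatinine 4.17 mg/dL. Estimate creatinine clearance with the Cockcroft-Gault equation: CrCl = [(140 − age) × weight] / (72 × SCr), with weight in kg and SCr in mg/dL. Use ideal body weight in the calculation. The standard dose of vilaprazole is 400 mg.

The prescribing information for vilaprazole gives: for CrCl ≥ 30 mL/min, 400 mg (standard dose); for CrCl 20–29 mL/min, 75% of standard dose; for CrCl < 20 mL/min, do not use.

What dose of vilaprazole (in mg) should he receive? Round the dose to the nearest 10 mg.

CrCl = (140 − 57) × 87.8 / (72 × 4.17) = 7287.4 / 300.24 ≈ 24.3 mL/min
CrCl ≈ 24 mL/min → bracket 20–29 mL/min.
75% of 400 mg = 300 mg

300 mg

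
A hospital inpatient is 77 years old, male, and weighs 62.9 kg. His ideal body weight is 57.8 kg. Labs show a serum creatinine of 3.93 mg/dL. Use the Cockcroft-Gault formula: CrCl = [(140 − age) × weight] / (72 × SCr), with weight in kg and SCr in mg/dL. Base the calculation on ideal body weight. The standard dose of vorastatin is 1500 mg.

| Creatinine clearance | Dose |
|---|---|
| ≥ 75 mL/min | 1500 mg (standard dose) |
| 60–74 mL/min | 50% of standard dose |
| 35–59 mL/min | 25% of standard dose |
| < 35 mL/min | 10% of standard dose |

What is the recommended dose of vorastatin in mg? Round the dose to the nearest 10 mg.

150 mg

CrCl = (140 − 77) × 57.8 / (72 × 3.93) = 3641.4 / 282.96 ≈ 12.9 mL/min
CrCl ≈ 13 mL/min → bracket < 35 mL/min.
10% of 1500 mg = 150 mg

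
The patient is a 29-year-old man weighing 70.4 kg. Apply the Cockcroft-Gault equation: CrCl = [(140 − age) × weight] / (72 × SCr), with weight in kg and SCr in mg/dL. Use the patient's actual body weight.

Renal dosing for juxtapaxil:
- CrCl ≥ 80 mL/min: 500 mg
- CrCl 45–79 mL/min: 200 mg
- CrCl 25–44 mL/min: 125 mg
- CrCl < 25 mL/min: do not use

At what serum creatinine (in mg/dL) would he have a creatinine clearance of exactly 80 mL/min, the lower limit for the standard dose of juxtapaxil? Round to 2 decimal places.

Standard dose requires CrCl ≥ 80 mL/min.
Set (140 − 29) × 70.4 / (72 × SCr) = 80
SCr = (140 − 29) × 70.4 / (72 × 80) = 1.357 mg/dL

1.36 mg/dL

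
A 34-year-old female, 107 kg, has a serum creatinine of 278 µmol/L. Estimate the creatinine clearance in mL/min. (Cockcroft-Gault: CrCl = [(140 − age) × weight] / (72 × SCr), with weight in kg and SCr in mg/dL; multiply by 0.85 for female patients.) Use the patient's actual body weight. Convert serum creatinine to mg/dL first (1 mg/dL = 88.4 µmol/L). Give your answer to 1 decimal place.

SCr = 278 / 88.4 = 3.145 mg/dL
CrCl = (140 − 34) × 107 / (72 × 3.145) × 0.85 = 11342.0 / 226.44 × 0.85 ≈ 42.6 mL/min

42.6 mL/min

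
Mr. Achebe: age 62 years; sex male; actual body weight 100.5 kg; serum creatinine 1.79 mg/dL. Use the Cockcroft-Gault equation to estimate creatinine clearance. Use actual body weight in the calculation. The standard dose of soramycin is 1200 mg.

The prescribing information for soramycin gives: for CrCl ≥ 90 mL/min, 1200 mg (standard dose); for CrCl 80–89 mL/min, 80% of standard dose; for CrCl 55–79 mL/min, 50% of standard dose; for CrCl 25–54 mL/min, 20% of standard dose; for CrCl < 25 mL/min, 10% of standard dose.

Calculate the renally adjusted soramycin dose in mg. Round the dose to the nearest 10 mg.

CrCl = (140 − 62) × 100.5 / (72 × 1.79) = 7839.0 / 128.88 ≈ 60.8 mL/min
CrCl ≈ 61 mL/min → bracket 55–79 mL/min.
50% of 1200 mg = 600 mg

600 mg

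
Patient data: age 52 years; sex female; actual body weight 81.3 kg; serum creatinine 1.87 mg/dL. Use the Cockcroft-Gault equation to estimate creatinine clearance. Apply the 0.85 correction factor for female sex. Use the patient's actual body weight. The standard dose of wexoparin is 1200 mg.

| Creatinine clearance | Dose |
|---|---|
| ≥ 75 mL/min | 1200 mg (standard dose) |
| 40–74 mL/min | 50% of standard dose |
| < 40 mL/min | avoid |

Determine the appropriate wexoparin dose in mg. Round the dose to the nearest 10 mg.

CrCl = (140 − 52) × 81.3 / (72 × 1.87) × 0.85 = 7154.4 / 134.64 × 0.85 ≈ 45.2 mL/min
CrCl ≈ 45 mL/min → bracket 40–74 mL/min.
50% of 1200 mg = 600 mg

600 mg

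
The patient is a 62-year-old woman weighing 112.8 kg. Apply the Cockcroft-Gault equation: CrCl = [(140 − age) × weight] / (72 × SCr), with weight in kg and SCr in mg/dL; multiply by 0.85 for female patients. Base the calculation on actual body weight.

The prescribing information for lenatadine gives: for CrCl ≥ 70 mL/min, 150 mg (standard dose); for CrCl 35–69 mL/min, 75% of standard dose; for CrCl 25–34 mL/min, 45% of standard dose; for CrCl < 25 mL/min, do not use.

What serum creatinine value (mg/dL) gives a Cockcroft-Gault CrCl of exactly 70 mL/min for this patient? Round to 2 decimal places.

1.48 mg/dL

Standard dose requires CrCl ≥ 70 mL/min.
Set (140 − 62) × 112.8 × 0.85 / (72 × SCr) = 70
SCr = (140 − 62) × 112.8 × 0.85 / (72 × 70) = 1.484 mg/dL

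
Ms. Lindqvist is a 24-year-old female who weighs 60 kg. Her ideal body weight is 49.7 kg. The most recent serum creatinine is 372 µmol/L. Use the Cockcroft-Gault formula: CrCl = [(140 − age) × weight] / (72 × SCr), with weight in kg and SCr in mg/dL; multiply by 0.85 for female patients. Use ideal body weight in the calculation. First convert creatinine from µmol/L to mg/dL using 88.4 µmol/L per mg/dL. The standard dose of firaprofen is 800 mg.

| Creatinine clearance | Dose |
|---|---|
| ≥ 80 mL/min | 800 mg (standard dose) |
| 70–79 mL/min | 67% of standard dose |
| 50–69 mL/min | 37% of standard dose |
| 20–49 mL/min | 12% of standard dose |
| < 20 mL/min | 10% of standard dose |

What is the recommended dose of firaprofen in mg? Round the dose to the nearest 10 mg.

80 mg

SCr = 372 / 88.4 = 4.208 mg/dL
CrCl = (140 − 24) × 49.7 / (72 × 4.208) × 0.85 = 5765.2 / 302.98 × 0.85 ≈ 16.2 mL/min
CrCl ≈ 16 mL/min → bracket < 20 mL/min.
10% of 800 mg = 80 mg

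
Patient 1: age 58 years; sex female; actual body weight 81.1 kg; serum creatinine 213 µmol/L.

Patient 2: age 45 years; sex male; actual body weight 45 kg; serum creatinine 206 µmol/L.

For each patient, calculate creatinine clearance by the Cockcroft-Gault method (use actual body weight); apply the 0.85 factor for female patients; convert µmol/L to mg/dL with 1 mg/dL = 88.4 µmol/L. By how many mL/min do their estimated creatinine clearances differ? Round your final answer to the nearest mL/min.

Patient 1: SCr = 213 / 88.4 = 2.41 mg/dL
Patient 1: CrCl = (140 − 58) × 81.1 / (72 × 2.41) × 0.85 = 6650.2 / 173.52 × 0.85 ≈ 32.6 mL/min
Patient 2: SCr = 206 / 88.4 = 2.33 mg/dL
Patient 2: CrCl = (140 − 45) × 45 / (72 × 2.33) = 4275.0 / 167.76 ≈ 25.5 mL/min
|32.6 − 25.5| = 7.1 mL/min

7 mL/min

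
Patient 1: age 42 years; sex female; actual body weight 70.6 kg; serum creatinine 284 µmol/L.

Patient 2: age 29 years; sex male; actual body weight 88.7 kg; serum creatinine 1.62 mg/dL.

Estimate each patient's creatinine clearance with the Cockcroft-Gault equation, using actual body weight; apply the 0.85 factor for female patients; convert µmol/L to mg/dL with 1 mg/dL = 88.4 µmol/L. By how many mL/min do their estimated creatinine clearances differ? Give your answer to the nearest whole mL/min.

Patient 1: SCr = 284 / 88.4 = 3.213 mg/dL
Patient 1: CrCl = (140 − 42) × 70.6 / (72 × 3.213) × 0.85 = 6918.8 / 231.34 × 0.85 ≈ 25.4 mL/min
Patient 2: CrCl = (140 − 29) × 88.7 / (72 × 1.62) = 9845.7 / 116.64 ≈ 84.4 mL/min
|25.4 − 84.4| = 59.0 mL/min

59 mL/min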